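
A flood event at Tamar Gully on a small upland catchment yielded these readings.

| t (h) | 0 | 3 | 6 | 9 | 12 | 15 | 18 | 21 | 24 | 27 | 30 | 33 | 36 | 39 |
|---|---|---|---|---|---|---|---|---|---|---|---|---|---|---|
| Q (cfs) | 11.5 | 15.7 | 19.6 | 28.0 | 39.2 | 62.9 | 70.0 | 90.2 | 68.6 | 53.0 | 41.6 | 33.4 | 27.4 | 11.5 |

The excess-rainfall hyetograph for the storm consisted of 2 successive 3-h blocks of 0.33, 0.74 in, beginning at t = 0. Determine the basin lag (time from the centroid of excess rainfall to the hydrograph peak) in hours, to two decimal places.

t_L ≈ 17.43 h

Centroid of excess rainfall: t_c = Σ P_i·t̄_i / ΣP_i = 3.5748 h (block centres at 1.5, 4.5 h).
Hydrograph peak occurs at t = 21 h, so basin lag t_L = 21 − 3.5748 = 17.43 h.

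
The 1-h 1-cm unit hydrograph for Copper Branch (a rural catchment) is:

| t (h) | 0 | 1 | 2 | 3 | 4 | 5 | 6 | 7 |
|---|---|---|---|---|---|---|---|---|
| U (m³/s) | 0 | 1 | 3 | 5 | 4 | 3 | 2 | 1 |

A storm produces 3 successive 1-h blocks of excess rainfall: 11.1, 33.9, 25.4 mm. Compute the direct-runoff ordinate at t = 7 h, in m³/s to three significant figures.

By discrete convolution, Q_j = Σ (P_i / 10 mm) · U_{j−i}.
At t = 7 h (j=7): Q = (11.1/10)·1 + (33.9/10)·2 + (25.4/10)·3 = 15.5 m³/s.

Q ≈ 15.5 m³/s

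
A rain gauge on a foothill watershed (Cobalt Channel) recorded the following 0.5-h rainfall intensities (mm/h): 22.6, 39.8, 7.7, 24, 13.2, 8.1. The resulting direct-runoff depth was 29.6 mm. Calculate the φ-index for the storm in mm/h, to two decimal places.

Only the 4 blocks with intensity above φ contribute runoff: 22.6, 39.8, 24, 13.2 mm/h.
Σ(I−φ)·Δt = d  ⇒  (22.6+39.8+24+13.2 − 4φ)·0.5 = 29.6
φ = (99.60 − 29.6/0.5) / 4 = 10.10 mm/h.

φ ≈ 10.10 mm/h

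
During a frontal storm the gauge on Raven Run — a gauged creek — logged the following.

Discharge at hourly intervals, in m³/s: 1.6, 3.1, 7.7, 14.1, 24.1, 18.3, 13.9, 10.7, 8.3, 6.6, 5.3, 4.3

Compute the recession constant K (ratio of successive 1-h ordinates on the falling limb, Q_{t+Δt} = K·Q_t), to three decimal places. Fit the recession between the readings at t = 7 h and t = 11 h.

K ≈ 0.796

Using the recession-limb readings at t = 7 h and t = 11 h: Q falls from 10.7 to 4.3 m³/s over 4 intervals.
K = (Q₂/Q₁)^(1/4) = (4.3/10.7)^(1/4) = 0.796.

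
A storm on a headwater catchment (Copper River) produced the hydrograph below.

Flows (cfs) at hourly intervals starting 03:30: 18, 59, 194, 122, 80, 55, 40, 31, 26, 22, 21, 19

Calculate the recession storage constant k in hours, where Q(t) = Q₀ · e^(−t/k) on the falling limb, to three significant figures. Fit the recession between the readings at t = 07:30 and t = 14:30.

k ≈ 4.87 h

On the falling limb, Q drops from 80 to 19 cfs between t = 07:30 and t = 14:30 (Δt = 7 h).
k = −Δt / ln(Q₂/Q₁) = −7 / ln(19/80) = 4.87 h.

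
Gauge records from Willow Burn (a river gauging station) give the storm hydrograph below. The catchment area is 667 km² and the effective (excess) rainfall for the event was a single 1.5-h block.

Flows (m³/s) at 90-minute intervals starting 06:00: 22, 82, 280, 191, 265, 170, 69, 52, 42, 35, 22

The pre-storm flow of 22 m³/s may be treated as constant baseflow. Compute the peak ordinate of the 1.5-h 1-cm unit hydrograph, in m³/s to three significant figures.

U_p ≈ 323 m³/s

Direct runoff: 0.0, 60.0, 258.0, 169.0, 243.0, 148.0, 47.0, 30.0, 20.0, 13.0, 0.0 m³/s; ΣQ_DR = 988.0 m³/s, peak = 258.0 m³/s.
Runoff depth d = ΣQ_DR·Δt / A = 988.0 × 5400 / (667 km²) = 7.999 mm.
The 1-cm UH is the DRH scaled by (10 mm)/d, so U_p = 258.0 × 10/7.999 = 323 m³/s.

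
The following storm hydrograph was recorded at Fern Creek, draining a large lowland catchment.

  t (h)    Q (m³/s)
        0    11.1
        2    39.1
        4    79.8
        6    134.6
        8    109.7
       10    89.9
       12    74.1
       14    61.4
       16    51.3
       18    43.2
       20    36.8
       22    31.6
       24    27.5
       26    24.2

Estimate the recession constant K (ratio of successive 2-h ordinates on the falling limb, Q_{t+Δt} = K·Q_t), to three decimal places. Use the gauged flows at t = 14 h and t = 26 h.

K ≈ 0.856

Using the recession-limb readings at t = 14 h and t = 26 h: Q falls from 61.4 to 24.2 m³/s over 6 intervals.
K = (Q₂/Q₁)^(1/6) = (24.2/61.4)^(1/6) = 0.856.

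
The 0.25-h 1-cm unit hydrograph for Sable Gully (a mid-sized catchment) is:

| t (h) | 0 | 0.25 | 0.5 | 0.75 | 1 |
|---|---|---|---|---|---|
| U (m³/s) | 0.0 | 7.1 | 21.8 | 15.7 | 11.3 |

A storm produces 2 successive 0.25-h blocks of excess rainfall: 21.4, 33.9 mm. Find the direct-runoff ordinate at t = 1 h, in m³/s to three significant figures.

Q ≈ 77.4 m³/s

By discrete convolution, Q_j = Σ (P_i / 10 mm) · U_{j−i}.
At t = 1 h (j=4): Q = (21.4/10)·11.3 + (33.9/10)·15.7 = 77.4 m³/s.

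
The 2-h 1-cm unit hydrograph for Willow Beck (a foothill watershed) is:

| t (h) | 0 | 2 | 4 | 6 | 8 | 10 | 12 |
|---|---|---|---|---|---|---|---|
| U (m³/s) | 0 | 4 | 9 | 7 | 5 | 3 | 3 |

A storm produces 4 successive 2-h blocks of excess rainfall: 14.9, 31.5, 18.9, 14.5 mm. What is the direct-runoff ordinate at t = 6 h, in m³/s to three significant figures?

Q ≈ 46.3 m³/s

By discrete convolution, Q_j = Σ (P_i / 10 mm) · U_{j−i}.
At t = 6 h (j=3): Q = (14.9/10)·7 + (31.5/10)·9 + (18.9/10)·4 + (14.5/10)·0 = 46.3 m³/s.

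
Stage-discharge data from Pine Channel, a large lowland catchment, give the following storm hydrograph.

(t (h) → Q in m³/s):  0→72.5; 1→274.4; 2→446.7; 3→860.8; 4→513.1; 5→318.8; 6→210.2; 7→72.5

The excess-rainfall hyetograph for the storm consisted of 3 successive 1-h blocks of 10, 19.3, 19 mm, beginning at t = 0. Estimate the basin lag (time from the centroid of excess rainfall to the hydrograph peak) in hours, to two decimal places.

t_L ≈ 1.31 h

Centroid of excess rainfall: t_c = Σ P_i·t̄_i / ΣP_i = 1.6863 h (block centres at 0.5, 1.5, 2.5 h).
Hydrograph peak occurs at t = 3 h, so basin lag t_L = 3 − 1.6863 = 1.31 h.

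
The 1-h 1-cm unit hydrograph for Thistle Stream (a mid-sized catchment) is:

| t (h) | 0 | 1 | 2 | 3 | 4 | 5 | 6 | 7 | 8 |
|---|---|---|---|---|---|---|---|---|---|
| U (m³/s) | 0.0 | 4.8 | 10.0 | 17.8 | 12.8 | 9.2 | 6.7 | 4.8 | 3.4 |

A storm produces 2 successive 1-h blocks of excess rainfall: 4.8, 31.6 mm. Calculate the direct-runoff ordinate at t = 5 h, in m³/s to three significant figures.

By discrete convolution, Q_j = Σ (P_i / 10 mm) · U_{j−i}.
At t = 5 h (j=5): Q = (4.8/10)·9.2 + (31.6/10)·12.8 = 44.9 m³/s.

Q ≈ 44.9 m³/s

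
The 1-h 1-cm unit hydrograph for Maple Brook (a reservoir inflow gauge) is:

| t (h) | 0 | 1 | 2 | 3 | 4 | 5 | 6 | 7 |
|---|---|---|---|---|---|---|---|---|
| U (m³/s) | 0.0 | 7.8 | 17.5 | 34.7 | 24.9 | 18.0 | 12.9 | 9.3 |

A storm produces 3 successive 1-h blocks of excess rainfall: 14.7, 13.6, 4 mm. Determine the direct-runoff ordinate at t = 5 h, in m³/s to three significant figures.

By discrete convolution, Q_j = Σ (P_i / 10 mm) · U_{j−i}.
At t = 5 h (j=5): Q = (14.7/10)·18.0 + (13.6/10)·24.9 + (4/10)·34.7 = 74.2 m³/s.

Q ≈ 74.2 m³/s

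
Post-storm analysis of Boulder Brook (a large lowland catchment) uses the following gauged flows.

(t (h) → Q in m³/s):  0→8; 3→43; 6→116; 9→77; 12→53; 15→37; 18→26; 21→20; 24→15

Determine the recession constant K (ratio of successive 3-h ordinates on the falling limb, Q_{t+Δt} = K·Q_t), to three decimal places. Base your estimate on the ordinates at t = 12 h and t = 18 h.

K ≈ 0.700

Using the recession-limb readings at t = 12 h and t = 18 h: Q falls from 53 to 26 m³/s over 2 intervals.
K = (Q₂/Q₁)^(1/2) = (26/53)^(1/2) = 0.700.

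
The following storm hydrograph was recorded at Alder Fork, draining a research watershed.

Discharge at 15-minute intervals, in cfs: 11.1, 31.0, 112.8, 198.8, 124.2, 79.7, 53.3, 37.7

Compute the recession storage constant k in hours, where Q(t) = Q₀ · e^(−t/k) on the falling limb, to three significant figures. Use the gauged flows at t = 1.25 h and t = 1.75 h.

k ≈ 0.668 h

On the falling limb, Q drops from 79.7 to 37.7 cfs between t = 1.25 h and t = 1.75 h (Δt = 0.5 h).
k = −Δt / ln(Q₂/Q₁) = −0.5 / ln(37.7/79.7) = 0.668 h.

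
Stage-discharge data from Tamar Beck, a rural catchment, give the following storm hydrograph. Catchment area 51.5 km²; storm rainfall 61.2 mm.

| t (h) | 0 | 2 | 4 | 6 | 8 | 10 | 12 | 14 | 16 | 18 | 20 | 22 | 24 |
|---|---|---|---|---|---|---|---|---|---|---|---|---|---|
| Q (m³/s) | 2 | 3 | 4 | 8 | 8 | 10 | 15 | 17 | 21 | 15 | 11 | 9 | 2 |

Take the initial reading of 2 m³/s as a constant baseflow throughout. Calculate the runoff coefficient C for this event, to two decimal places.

ΣQ_DR = 99.00 m³/s; V = ΣQ_DR·Δt = 7.128 × 10^5 m³.
Runoff depth d = V / A = 13.84 mm.
C = d / P = 13.84 / 61.2 = 0.23.

C ≈ 0.23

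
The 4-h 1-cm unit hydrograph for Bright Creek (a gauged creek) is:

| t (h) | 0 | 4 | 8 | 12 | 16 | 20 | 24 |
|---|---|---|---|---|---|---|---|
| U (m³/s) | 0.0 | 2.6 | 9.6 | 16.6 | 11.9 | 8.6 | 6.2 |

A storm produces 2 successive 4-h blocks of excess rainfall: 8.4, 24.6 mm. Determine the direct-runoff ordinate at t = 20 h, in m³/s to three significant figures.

Q ≈ 36.5 m³/s

By discrete convolution, Q_j = Σ (P_i / 10 mm) · U_{j−i}.
At t = 20 h (j=5): Q = (8.4/10)·8.6 + (24.6/10)·11.9 = 36.5 m³/s.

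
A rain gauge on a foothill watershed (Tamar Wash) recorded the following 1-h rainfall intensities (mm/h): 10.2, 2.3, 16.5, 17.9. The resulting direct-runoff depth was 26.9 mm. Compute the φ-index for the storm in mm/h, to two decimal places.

Only the 3 blocks with intensity above φ contribute runoff: 10.2, 16.5, 17.9 mm/h.
Σ(I−φ)·Δt = d  ⇒  (10.2+16.5+17.9 − 3φ)·1 = 26.9
φ = (44.60 − 26.9/1) / 3 = 5.90 mm/h.

φ ≈ 5.90 mm/h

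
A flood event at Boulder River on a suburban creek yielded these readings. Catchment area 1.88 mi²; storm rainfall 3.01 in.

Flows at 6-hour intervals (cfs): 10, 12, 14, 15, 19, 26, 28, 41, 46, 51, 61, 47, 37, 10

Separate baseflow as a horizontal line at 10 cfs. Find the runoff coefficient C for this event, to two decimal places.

C ≈ 0.46

ΣQ_DR = 277.0 cfs; V = ΣQ_DR·Δt = 5.983 × 10^6 ft³.
Runoff depth d = V / A = 1.370 in.
C = d / P = 1.370 / 3.01 = 0.46.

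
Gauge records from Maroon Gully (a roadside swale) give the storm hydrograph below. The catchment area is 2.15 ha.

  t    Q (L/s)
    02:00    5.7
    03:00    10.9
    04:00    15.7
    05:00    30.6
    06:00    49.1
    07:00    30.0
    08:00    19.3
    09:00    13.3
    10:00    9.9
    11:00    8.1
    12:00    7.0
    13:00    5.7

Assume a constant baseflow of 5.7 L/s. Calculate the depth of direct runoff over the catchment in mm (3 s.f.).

Direct runoff: 0.0, 5.2, 10.0, 24.9, 43.4, 24.3, 13.6, 7.6, 4.2, 2.4, 1.3, 0.0 L/s; ΣQ_DR = 136.9 L/s.
V = ΣQ_DR · Δt = 136.9 × 3600 s = 4.928 × 10^5 L.
Over A = 2.15 ha, depth = V / A = 22.9 mm.

d ≈ 22.9 mm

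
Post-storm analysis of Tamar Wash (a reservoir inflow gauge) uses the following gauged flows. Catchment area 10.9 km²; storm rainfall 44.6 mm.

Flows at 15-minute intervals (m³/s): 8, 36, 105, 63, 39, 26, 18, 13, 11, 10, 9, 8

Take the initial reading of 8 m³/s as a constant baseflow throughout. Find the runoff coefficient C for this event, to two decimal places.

ΣQ_DR = 250.0 m³/s; V = ΣQ_DR·Δt = 2.250 × 10^5 m³.
Runoff depth d = V / A = 20.64 mm.
C = d / P = 20.64 / 44.6 = 0.46.

C ≈ 0.46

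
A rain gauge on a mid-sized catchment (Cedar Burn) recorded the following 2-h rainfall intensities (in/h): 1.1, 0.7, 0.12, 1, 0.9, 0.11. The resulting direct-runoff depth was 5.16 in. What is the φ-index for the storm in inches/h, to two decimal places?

Only the 4 blocks with intensity above φ contribute runoff: 1.1, 0.7, 1, 0.9 in/h.
Σ(I−φ)·Δt = d  ⇒  (1.1+0.7+1+0.9 − 4φ)·2 = 5.16
φ = (3.700 − 5.16/2) / 4 = 0.28 in/h.

φ ≈ 0.28 in/h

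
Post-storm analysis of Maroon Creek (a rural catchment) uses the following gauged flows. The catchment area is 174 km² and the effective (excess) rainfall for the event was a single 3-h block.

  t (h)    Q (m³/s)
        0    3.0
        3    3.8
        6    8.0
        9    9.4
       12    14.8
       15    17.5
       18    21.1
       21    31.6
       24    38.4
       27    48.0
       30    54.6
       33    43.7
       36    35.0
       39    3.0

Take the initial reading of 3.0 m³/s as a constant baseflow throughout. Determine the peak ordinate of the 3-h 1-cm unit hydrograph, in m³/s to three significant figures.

U_p ≈ 28.7 m³/s

Direct runoff: 0.0, 0.8, 5.0, 6.4, 11.8, 14.5, 18.1, 28.6, 35.4, 45.0, 51.6, 40.7, 32.0, 0.0 m³/s; ΣQ_DR = 289.9 m³/s, peak = 51.6 m³/s.
Runoff depth d = ΣQ_DR·Δt / A = 289.9 × 10800 / (174 km²) = 17.99 mm.
The 1-cm UH is the DRH scaled by (10 mm)/d, so U_p = 51.6 × 10/17.99 = 28.7 m³/s.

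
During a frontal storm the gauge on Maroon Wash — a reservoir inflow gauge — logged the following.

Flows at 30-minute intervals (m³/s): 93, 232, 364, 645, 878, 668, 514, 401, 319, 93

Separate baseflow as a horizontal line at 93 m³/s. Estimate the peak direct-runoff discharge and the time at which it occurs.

Subtracting baseflow gives direct-runoff ordinates: 0.0, 139.0, 271.0, 552.0, 785.0, 575.0, 421.0, 308.0, 226.0, 0.0 m³/s.
The maximum is 785.0 m³/s, occurring at the reading for t = 2 h.

Q_p = 785.0 m³/s at t = 2 h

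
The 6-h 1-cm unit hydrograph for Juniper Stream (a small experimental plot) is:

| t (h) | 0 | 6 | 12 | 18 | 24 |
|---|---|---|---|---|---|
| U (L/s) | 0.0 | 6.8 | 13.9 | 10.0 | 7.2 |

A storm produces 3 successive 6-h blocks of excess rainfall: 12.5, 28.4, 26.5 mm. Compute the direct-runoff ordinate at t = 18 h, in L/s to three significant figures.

By discrete convolution, Q_j = Σ (P_i / 10 mm) · U_{j−i}.
At t = 18 h (j=3): Q = (12.5/10)·10.0 + (28.4/10)·13.9 + (26.5/10)·6.8 = 70.0 L/s.

Q ≈ 70.0 L/s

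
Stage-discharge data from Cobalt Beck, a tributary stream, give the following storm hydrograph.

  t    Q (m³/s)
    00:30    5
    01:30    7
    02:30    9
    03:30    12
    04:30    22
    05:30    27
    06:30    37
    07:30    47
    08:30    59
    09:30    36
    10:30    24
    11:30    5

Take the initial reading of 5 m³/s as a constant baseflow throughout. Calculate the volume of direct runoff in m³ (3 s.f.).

V ≈ 8.28 × 10^5 m³

Direct-runoff ordinates (Q − Q_b): 0.0, 2.0, 4.0, 7.0, 17.0, 22.0, 32.0, 42.0, 54.0, 31.0, 19.0, 0.0 m³/s.
ΣQ_DR = 230.0 m³/s.
With Δt = 1 h = 3600 s, V = ΣQ_DR · Δt = 230.0 × 3600 = 8.28 × 10^5 m³.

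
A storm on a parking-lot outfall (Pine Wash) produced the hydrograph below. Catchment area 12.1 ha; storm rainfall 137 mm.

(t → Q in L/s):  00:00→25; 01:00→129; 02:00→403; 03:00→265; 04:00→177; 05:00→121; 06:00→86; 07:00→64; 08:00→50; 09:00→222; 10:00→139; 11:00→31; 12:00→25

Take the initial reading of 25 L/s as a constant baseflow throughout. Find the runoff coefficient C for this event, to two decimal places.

ΣQ_DR = 1412 L/s; V = ΣQ_DR·Δt = 5.083 × 10^6 L.
Runoff depth d = V / A = 42.01 mm.
C = d / P = 42.01 / 137 = 0.31.

C ≈ 0.31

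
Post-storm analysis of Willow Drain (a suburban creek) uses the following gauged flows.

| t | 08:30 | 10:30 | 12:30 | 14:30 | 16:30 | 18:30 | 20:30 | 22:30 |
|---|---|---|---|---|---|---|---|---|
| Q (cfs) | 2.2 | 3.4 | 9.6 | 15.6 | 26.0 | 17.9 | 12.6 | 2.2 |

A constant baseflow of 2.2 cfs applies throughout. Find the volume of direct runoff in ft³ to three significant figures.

V ≈ 5.18 × 10^5 ft³

Direct-runoff ordinates (Q − Q_b): 0.0, 1.2, 7.4, 13.4, 23.8, 15.7, 10.4, 0.0 cfs.
ΣQ_DR = 71.90 cfs.
With Δt = 2 h = 7200 s, V = ΣQ_DR · Δt = 71.90 × 7200 = 5.18 × 10^5 ft³.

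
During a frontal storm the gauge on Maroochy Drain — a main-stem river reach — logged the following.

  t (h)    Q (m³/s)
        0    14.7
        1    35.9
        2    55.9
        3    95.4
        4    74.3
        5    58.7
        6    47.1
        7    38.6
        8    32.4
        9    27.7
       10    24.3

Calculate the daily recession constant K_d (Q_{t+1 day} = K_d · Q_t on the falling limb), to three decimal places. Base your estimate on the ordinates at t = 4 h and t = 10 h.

Between t = 4 h and t = 10 h the flow falls from 74.3 to 24.3 m³/s over 6×1 h = 6 h.
Per-interval ratio K = (24.3/74.3)^(1/6) = 0.8300; K_d = K^(24/1) = 0.011.

K_d ≈ 0.011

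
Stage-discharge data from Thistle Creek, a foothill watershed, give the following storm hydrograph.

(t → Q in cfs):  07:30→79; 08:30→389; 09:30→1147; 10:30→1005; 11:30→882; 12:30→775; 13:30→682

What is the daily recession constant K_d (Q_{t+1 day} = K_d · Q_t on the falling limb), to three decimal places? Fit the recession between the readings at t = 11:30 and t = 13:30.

K_d ≈ 0.046

Between t = 11:30 and t = 13:30 the flow falls from 882 to 682 cfs over 2×1 h = 2 h.
Per-interval ratio K = (682/882)^(1/2) = 0.8793; K_d = K^(24/1) = 0.046.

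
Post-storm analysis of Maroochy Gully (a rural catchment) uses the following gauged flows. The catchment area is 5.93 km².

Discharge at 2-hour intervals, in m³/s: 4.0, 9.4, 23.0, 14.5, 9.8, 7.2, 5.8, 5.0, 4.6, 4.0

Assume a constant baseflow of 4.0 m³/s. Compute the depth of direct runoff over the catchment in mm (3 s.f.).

d ≈ 57.4 mm

Direct runoff: 0.0, 5.4, 19.0, 10.5, 5.8, 3.2, 1.8, 1.0, 0.6, 0.0 m³/s; ΣQ_DR = 47.30 m³/s.
V = ΣQ_DR · Δt = 47.30 × 7200 s = 3.406 × 10^5 m³.
Over A = 5.93 km², depth = V / A = 57.4 mm.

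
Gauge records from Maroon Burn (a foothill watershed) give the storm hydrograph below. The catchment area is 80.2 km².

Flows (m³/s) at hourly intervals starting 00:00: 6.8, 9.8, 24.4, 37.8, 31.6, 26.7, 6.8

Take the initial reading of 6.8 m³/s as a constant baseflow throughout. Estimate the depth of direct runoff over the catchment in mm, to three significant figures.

d ≈ 4.32 mm

Direct runoff: 0.0, 3.0, 17.6, 31.0, 24.8, 19.9, 0.0 m³/s; ΣQ_DR = 96.30 m³/s.
V = ΣQ_DR · Δt = 96.30 × 3600 s = 3.467 × 10^5 m³.
Over A = 80.2 km², depth = V / A = 4.32 mm.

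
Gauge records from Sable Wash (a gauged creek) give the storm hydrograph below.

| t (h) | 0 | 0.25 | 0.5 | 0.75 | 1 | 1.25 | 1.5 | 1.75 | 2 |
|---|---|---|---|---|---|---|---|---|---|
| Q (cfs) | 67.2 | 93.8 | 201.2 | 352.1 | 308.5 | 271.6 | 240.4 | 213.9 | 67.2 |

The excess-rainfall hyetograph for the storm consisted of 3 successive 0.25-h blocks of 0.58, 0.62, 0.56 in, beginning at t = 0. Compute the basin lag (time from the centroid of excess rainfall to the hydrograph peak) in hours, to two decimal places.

t_L ≈ 0.38 h

Centroid of excess rainfall: t_c = Σ P_i·t̄_i / ΣP_i = 0.3722 h (block centres at 0.125, 0.375, 0.625 h).
Hydrograph peak occurs at t = 0.75 h, so basin lag t_L = 0.75 − 0.3722 = 0.38 h.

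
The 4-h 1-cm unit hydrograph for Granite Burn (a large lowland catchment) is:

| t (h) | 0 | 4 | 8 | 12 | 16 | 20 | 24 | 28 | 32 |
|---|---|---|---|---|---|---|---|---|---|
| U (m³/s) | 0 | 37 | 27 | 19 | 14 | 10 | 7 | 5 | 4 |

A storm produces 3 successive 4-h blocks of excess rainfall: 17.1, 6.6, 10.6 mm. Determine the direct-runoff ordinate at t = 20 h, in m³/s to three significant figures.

Q ≈ 46.5 m³/s

By discrete convolution, Q_j = Σ (P_i / 10 mm) · U_{j−i}.
At t = 20 h (j=5): Q = (17.1/10)·10 + (6.6/10)·14 + (10.6/10)·19 = 46.5 m³/s.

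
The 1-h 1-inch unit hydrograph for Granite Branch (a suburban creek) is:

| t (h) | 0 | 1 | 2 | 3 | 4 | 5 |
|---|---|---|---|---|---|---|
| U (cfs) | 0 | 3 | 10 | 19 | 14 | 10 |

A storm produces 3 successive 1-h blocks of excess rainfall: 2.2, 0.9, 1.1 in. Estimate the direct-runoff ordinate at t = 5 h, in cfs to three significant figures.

Q ≈ 55.5 cfs

By discrete convolution, Q_j = Σ (P_i / 1 in) · U_{j−i}.
At t = 5 h (j=5): Q = (2.2/1)·10 + (0.9/1)·14 + (1.1/1)·19 = 55.5 cfs.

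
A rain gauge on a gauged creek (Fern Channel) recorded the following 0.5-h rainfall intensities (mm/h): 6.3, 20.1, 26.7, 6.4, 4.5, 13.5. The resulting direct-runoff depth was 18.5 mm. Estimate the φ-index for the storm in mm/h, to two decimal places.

φ ≈ 7.77 mm/h

Only the 3 blocks with intensity above φ contribute runoff: 20.1, 26.7, 13.5 mm/h.
Σ(I−φ)·Δt = d  ⇒  (20.1+26.7+13.5 − 3φ)·0.5 = 18.5
φ = (60.30 − 18.5/0.5) / 3 = 7.77 mm/h.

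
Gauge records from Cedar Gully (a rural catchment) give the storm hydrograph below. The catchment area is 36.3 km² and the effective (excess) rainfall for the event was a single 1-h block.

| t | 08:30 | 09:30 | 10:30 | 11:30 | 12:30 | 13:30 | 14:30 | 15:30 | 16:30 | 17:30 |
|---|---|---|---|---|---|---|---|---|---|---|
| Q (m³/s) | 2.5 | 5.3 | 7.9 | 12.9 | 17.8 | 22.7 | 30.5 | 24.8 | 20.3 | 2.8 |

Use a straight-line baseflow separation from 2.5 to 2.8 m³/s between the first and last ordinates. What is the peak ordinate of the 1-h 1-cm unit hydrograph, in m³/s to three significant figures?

Direct runoff: 0.00, 2.77, 5.33, 10.30, 15.17, 20.03, 27.80, 22.07, 17.53, 0.00 m³/s; ΣQ_DR = 121.0 m³/s, peak = 27.80 m³/s.
Runoff depth d = ΣQ_DR·Δt / A = 121.0 × 3600 / (36.3 km²) = 12.00 mm.
The 1-cm UH is the DRH scaled by (10 mm)/d, so U_p = 27.80 × 10/12.00 = 23.2 m³/s.

U_p ≈ 23.2 m³/s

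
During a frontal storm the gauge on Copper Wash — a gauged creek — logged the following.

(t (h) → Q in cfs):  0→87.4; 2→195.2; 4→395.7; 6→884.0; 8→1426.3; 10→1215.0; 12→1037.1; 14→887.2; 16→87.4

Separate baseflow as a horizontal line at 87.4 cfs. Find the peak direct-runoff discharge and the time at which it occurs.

Q_p = 1338.9 cfs at t = 8 h

Subtracting baseflow gives direct-runoff ordinates: 0.0, 107.8, 308.3, 796.6, 1338.9, 1127.6, 949.7, 799.8, 0.0 cfs.
The maximum is 1338.9 cfs, occurring at the reading for t = 8 h.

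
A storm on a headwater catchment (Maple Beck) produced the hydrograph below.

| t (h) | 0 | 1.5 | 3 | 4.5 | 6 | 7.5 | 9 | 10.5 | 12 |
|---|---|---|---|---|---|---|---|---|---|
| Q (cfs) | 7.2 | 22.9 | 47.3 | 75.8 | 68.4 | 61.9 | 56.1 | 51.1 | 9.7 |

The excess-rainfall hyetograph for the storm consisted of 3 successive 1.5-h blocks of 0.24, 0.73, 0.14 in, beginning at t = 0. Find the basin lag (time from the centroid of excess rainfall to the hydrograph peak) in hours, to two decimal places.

t_L ≈ 2.39 h

Centroid of excess rainfall: t_c = Σ P_i·t̄_i / ΣP_i = 2.1149 h (block centres at 0.75, 2.25, 3.75 h).
Hydrograph peak occurs at t = 4.5 h, so basin lag t_L = 4.5 − 2.1149 = 2.39 h.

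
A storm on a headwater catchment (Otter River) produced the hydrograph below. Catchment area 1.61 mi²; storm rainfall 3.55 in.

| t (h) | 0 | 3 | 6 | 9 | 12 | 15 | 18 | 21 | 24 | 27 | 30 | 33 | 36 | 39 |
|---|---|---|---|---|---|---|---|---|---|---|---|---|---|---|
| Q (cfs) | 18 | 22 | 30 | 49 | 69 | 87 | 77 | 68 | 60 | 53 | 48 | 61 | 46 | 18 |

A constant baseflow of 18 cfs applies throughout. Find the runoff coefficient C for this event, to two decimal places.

C ≈ 0.37

ΣQ_DR = 454.0 cfs; V = ΣQ_DR·Δt = 4.903 × 10^6 ft³.
Runoff depth d = V / A = 1.311 in.
C = d / P = 1.311 / 3.55 = 0.37.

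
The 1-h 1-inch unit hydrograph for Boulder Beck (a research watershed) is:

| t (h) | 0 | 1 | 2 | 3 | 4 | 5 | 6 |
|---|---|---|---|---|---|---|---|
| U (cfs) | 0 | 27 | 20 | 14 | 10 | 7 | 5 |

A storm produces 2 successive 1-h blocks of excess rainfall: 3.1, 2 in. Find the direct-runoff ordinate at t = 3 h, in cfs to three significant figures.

Q ≈ 83.4 cfs

By discrete convolution, Q_j = Σ (P_i / 1 in) · U_{j−i}.
At t = 3 h (j=3): Q = (3.1/1)·14 + (2/1)·20 = 83.4 cfs.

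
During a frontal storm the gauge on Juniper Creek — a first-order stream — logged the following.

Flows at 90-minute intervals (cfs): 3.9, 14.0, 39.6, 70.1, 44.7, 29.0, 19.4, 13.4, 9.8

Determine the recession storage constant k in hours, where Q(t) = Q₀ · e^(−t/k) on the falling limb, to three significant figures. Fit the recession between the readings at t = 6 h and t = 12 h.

k ≈ 3.95 h

On the falling limb, Q drops from 44.7 to 9.8 cfs between t = 6 h and t = 12 h (Δt = 6 h).
k = −Δt / ln(Q₂/Q₁) = −6 / ln(9.8/44.7) = 3.95 h.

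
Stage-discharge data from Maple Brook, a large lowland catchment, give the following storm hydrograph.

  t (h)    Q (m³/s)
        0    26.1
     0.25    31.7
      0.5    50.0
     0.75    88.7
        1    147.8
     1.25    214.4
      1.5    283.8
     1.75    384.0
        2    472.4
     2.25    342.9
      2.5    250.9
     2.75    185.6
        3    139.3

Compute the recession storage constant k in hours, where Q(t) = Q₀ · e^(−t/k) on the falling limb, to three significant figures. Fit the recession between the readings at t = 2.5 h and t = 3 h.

On the falling limb, Q drops from 250.9 to 139.3 m³/s between t = 2.5 h and t = 3 h (Δt = 0.5 h).
k = −Δt / ln(Q₂/Q₁) = −0.5 / ln(139.3/250.9) = 0.850 h.

k ≈ 0.850 h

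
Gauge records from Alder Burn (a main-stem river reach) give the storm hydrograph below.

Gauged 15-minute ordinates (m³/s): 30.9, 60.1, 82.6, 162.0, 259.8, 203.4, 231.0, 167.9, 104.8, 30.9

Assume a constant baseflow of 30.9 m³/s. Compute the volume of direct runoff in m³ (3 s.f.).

V ≈ 9.22 × 10^5 m³

Direct-runoff ordinates (Q − Q_b): 0.0, 29.2, 51.7, 131.1, 228.9, 172.5, 200.1, 137.0, 73.9, 0.0 m³/s.
ΣQ_DR = 1024 m³/s.
With Δt = 0.25 h = 900 s, V = ΣQ_DR · Δt = 1024 × 900 = 9.22 × 10^5 m³.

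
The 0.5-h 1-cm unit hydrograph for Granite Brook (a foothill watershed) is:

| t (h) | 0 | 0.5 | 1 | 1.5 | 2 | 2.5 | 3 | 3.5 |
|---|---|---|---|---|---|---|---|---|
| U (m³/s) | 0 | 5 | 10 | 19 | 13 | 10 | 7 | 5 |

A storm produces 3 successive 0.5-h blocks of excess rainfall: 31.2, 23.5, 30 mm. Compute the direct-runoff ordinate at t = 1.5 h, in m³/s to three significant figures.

Q ≈ 97.8 m³/s

By discrete convolution, Q_j = Σ (P_i / 10 mm) · U_{j−i}.
At t = 1.5 h (j=3): Q = (31.2/10)·19 + (23.5/10)·10 + (30/10)·5 = 97.8 m³/s.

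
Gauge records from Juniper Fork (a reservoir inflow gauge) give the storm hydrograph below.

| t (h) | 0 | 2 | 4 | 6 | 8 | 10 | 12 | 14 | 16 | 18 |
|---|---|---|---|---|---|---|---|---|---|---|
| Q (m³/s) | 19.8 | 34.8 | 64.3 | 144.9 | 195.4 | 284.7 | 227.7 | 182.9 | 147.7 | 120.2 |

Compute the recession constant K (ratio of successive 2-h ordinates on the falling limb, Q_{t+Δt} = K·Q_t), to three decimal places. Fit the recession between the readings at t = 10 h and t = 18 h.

Using the recession-limb readings at t = 10 h and t = 18 h: Q falls from 284.7 to 120.2 m³/s over 4 intervals.
K = (Q₂/Q₁)^(1/4) = (120.2/284.7)^(1/4) = 0.806.

K ≈ 0.806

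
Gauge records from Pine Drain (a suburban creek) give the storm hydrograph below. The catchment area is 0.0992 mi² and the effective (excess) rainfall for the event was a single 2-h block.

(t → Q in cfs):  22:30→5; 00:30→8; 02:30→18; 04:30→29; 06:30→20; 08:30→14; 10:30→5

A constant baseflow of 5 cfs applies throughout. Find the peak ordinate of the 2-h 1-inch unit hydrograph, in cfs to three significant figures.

U_p ≈ 12.0 cfs

Direct runoff: 0.0, 3.0, 13.0, 24.0, 15.0, 9.0, 0.0 cfs; ΣQ_DR = 64.00 cfs, peak = 24.0 cfs.
Runoff depth d = ΣQ_DR·Δt / A = 64.00 × 7200 / (0.0992 mi²) = 1.999 in.
The 1-inch UH is the DRH scaled by (1 in)/d, so U_p = 24.0 × 1/1.999 = 12.0 cfs.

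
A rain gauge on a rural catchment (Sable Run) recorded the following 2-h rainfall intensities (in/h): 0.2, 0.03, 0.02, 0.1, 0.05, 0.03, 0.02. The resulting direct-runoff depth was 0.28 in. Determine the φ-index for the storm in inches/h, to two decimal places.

φ ≈ 0.08 in/h

Only the 2 blocks with intensity above φ contribute runoff: 0.2, 0.1 in/h.
Σ(I−φ)·Δt = d  ⇒  (0.2+0.1 − 2φ)·2 = 0.28
φ = (0.3000 − 0.28/2) / 2 = 0.08 in/h.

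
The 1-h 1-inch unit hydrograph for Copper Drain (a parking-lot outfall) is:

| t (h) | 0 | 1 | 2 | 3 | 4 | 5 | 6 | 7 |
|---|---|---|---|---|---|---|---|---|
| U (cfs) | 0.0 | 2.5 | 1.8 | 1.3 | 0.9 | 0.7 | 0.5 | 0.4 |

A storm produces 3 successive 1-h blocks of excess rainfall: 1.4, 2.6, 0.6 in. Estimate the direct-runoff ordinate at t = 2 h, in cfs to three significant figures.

By discrete convolution, Q_j = Σ (P_i / 1 in) · U_{j−i}.
At t = 2 h (j=2): Q = (1.4/1)·1.8 + (2.6/1)·2.5 + (0.6/1)·0.0 = 9.02 cfs.

Q ≈ 9.02 cfs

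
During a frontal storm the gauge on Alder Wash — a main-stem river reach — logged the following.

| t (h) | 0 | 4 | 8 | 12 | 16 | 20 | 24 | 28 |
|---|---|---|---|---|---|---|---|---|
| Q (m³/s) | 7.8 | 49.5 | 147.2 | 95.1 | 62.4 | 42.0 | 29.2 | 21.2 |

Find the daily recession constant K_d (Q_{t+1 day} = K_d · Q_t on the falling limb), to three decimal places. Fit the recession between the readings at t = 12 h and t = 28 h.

Between t = 12 h and t = 28 h the flow falls from 95.1 to 21.2 m³/s over 4×4 h = 16 h.
Per-interval ratio K = (21.2/95.1)^(1/4) = 0.6871; K_d = K^(24/4) = 0.105.

K_d ≈ 0.105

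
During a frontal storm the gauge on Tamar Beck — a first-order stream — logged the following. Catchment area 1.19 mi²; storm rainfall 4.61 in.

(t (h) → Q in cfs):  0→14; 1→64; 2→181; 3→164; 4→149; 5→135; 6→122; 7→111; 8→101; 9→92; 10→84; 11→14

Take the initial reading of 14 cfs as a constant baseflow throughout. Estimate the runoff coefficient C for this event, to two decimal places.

C ≈ 0.30

ΣQ_DR = 1063 cfs; V = ΣQ_DR·Δt = 3.827 × 10^6 ft³.
Runoff depth d = V / A = 1.384 in.
C = d / P = 1.384 / 4.61 = 0.30.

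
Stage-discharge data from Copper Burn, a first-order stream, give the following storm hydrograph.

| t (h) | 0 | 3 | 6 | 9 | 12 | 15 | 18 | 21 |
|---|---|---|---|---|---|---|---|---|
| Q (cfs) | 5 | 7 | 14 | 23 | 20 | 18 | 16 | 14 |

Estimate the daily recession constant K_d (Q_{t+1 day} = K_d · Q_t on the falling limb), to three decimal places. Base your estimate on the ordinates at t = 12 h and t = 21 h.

Between t = 12 h and t = 21 h the flow falls from 20 to 14 cfs over 3×3 h = 9 h.
Per-interval ratio K = (14/20)^(1/3) = 0.8879; K_d = K^(24/3) = 0.386.

K_d ≈ 0.386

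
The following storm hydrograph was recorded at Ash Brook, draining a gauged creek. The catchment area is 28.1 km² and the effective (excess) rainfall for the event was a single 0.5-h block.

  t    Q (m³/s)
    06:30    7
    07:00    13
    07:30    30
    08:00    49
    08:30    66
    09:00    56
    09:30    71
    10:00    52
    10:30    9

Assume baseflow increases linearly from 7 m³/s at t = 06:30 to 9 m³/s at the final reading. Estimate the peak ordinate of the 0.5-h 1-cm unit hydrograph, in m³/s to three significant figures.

U_p ≈ 34.7 m³/s

Direct runoff: 0.00, 5.75, 22.50, 41.25, 58.00, 47.75, 62.50, 43.25, 0.00 m³/s; ΣQ_DR = 281.0 m³/s, peak = 62.50 m³/s.
Runoff depth d = ΣQ_DR·Δt / A = 281.0 × 1800 / (28.1 km²) = 18.00 mm.
The 1-cm UH is the DRH scaled by (10 mm)/d, so U_p = 62.50 × 10/18.00 = 34.7 m³/s.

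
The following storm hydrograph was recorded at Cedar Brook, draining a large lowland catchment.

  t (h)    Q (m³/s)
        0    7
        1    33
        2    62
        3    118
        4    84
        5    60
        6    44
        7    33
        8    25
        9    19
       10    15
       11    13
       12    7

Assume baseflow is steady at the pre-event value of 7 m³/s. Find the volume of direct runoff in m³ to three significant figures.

V ≈ 1.54 × 10^6 m³

Direct-runoff ordinates (Q − Q_b): 0.0, 26.0, 55.0, 111.0, 77.0, 53.0, 37.0, 26.0, 18.0, 12.0, 8.0, 6.0, 0.0 m³/s.
ΣQ_DR = 429.0 m³/s.
With Δt = 1 h = 3600 s, V = ΣQ_DR · Δt = 429.0 × 3600 = 1.54 × 10^6 m³.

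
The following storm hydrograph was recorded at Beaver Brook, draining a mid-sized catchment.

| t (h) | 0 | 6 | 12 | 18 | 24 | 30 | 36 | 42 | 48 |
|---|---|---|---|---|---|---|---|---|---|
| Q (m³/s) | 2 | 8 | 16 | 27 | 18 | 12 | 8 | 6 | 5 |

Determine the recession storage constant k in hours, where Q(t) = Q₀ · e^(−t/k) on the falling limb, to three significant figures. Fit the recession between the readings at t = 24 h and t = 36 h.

k ≈ 14.8 h

On the falling limb, Q drops from 18 to 8 m³/s between t = 24 h and t = 36 h (Δt = 12 h).
k = −Δt / ln(Q₂/Q₁) = −12 / ln(8/18) = 14.8 h.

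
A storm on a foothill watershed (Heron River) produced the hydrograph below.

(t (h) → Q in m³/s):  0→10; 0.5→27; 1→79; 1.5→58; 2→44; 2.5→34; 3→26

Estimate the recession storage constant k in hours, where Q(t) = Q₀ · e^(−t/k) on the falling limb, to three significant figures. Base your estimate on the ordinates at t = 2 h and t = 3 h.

k ≈ 1.90 h

On the falling limb, Q drops from 44 to 26 m³/s between t = 2 h and t = 3 h (Δt = 1 h).
k = −Δt / ln(Q₂/Q₁) = −1 / ln(26/44) = 1.90 h.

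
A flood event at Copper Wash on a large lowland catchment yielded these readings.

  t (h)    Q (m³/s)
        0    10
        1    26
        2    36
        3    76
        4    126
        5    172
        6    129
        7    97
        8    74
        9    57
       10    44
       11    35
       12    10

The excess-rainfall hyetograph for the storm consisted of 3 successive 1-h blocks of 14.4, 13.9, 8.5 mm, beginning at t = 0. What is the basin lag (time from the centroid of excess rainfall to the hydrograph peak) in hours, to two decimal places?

Centroid of excess rainfall: t_c = Σ P_i·t̄_i / ΣP_i = 1.3397 h (block centres at 0.5, 1.5, 2.5 h).
Hydrograph peak occurs at t = 5 h, so basin lag t_L = 5 − 1.3397 = 3.66 h.

t_L ≈ 3.66 h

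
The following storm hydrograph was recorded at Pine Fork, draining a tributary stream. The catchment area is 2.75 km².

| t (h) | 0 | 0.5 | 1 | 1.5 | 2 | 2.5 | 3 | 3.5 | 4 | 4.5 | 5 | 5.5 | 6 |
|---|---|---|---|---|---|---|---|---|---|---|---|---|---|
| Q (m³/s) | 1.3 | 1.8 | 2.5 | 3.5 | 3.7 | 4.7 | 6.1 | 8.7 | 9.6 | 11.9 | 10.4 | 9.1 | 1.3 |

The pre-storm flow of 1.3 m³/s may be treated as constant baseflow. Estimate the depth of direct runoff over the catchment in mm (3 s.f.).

Direct runoff: 0.0, 0.5, 1.2, 2.2, 2.4, 3.4, 4.8, 7.4, 8.3, 10.6, 9.1, 7.8, 0.0 m³/s; ΣQ_DR = 57.70 m³/s.
V = ΣQ_DR · Δt = 57.70 × 1800 s = 1.039 × 10^5 m³.
Over A = 2.75 km², depth = V / A = 37.8 mm.

d ≈ 37.8 mm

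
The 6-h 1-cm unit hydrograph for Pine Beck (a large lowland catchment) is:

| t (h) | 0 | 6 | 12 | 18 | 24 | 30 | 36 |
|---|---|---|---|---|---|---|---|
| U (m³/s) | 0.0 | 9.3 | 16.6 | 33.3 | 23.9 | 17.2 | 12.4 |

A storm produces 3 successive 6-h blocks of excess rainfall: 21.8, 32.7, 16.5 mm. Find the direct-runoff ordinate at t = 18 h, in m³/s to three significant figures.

By discrete convolution, Q_j = Σ (P_i / 10 mm) · U_{j−i}.
At t = 18 h (j=3): Q = (21.8/10)·33.3 + (32.7/10)·16.6 + (16.5/10)·9.3 = 142 m³/s.

Q ≈ 142 m³/s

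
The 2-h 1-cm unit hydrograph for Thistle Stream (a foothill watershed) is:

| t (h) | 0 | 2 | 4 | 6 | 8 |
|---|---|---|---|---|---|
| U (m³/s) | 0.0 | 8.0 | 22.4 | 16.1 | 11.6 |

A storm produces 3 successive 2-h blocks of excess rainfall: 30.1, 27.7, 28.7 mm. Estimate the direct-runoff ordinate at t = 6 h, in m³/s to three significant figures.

Q ≈ 133 m³/s

By discrete convolution, Q_j = Σ (P_i / 10 mm) · U_{j−i}.
At t = 6 h (j=3): Q = (30.1/10)·16.1 + (27.7/10)·22.4 + (28.7/10)·8.0 = 133 m³/s.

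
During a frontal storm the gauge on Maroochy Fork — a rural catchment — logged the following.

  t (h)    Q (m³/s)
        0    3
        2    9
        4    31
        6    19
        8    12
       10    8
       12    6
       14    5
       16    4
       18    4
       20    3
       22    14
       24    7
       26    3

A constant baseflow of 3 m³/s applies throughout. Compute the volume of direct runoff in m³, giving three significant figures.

Direct-runoff ordinates (Q − Q_b): 0.0, 6.0, 28.0, 16.0, 9.0, 5.0, 3.0, 2.0, 1.0, 1.0, 0.0, 11.0, 4.0, 0.0 m³/s.
ΣQ_DR = 86.00 m³/s.
With Δt = 2 h = 7200 s, V = ΣQ_DR · Δt = 86.00 × 7200 = 6.19 × 10^5 m³.

V ≈ 6.19 × 10^5 m³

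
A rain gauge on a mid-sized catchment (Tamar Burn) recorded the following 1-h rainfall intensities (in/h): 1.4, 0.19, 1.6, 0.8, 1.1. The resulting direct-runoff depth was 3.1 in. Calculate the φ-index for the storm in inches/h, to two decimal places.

Only the 4 blocks with intensity above φ contribute runoff: 1.4, 1.6, 0.8, 1.1 in/h.
Σ(I−φ)·Δt = d  ⇒  (1.4+1.6+0.8+1.1 − 4φ)·1 = 3.1
φ = (4.900 − 3.1/1) / 4 = 0.45 in/h.

φ ≈ 0.45 in/h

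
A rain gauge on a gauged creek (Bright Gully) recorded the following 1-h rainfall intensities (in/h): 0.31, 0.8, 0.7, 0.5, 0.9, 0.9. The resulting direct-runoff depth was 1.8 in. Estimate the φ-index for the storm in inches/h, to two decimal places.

Only the 5 blocks with intensity above φ contribute runoff: 0.8, 0.7, 0.5, 0.9, 0.9 in/h.
Σ(I−φ)·Δt = d  ⇒  (0.8+0.7+0.5+0.9+0.9 − 5φ)·1 = 1.8
φ = (3.800 − 1.8/1) / 5 = 0.40 in/h.

φ ≈ 0.40 in/h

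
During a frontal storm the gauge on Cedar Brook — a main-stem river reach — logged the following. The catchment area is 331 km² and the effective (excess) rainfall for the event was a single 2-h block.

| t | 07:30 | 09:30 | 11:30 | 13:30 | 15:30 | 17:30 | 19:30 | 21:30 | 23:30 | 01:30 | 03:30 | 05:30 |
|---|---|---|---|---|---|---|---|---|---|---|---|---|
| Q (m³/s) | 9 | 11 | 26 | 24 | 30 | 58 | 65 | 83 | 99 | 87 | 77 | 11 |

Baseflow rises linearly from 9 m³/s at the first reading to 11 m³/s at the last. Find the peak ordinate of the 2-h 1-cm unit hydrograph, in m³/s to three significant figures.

U_p ≈ 88.5 m³/s

Direct runoff: 0.00, 1.82, 16.64, 14.45, 20.27, 48.09, 54.91, 72.73, 88.55, 76.36, 66.18, 0.00 m³/s; ΣQ_DR = 460.0 m³/s, peak = 88.55 m³/s.
Runoff depth d = ΣQ_DR·Δt / A = 460.0 × 7200 / (331 km²) = 10.01 mm.
The 1-cm UH is the DRH scaled by (10 mm)/d, so U_p = 88.55 × 10/10.01 = 88.5 m³/s.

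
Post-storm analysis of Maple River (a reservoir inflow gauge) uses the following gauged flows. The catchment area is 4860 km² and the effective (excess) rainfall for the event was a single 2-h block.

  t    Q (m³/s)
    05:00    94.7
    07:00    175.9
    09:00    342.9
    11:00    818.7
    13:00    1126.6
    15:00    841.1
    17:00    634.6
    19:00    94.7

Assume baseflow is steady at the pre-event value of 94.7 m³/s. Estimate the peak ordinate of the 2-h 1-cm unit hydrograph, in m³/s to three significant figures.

U_p ≈ 2070 m³/s

Direct runoff: 0.0, 81.2, 248.2, 724.0, 1031.9, 746.4, 539.9, 0.0 m³/s; ΣQ_DR = 3372 m³/s, peak = 1031.9 m³/s.
Runoff depth d = ΣQ_DR·Δt / A = 3372 × 7200 / (4860 km²) = 4.995 mm.
The 1-cm UH is the DRH scaled by (10 mm)/d, so U_p = 1031.9 × 10/4.995 = 2070 m³/s.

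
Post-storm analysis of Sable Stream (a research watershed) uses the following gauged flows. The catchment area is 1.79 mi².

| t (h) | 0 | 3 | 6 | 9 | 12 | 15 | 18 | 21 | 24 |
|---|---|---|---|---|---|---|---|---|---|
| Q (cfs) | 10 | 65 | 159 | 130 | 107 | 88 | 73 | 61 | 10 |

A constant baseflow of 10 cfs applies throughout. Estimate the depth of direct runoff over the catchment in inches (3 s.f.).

Direct runoff: 0.0, 55.0, 149.0, 120.0, 97.0, 78.0, 63.0, 51.0, 0.0 cfs; ΣQ_DR = 613.0 cfs.
V = ΣQ_DR · Δt = 613.0 × 10800 s = 6.620 × 10^6 ft³.
Over A = 1.79 mi², depth = V / A = 1.59 in.

d ≈ 1.59 in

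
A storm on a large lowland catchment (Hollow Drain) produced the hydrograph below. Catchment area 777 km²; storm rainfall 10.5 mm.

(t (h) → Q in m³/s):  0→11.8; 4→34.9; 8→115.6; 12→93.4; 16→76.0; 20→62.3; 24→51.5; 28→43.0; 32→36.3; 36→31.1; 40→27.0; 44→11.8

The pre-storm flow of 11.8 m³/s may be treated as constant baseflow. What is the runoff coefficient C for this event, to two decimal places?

C ≈ 0.80

ΣQ_DR = 453.1 m³/s; V = ΣQ_DR·Δt = 6.525 × 10^6 m³.
Runoff depth d = V / A = 8.397 mm.
C = d / P = 8.397 / 10.5 = 0.80.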